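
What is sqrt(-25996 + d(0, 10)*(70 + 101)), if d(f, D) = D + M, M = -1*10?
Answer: 2*I*sqrt(6499) ≈ 161.23*I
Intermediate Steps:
M = -10
d(f, D) = -10 + D (d(f, D) = D - 10 = -10 + D)
sqrt(-25996 + d(0, 10)*(70 + 101)) = sqrt(-25996 + (-10 + 10)*(70 + 101)) = sqrt(-25996 + 0*171) = sqrt(-25996 + 0) = sqrt(-25996) = 2*I*sqrt(6499)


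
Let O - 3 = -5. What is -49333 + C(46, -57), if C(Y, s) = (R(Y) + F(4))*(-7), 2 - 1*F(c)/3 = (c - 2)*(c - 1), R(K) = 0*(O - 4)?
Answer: -49249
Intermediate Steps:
O = -2 (O = 3 - 5 = -2)
R(K) = 0 (R(K) = 0*(-2 - 4) = 0*(-6) = 0)
F(c) = 6 - 3*(-1 + c)*(-2 + c) (F(c) = 6 - 3*(c - 2)*(c - 1) = 6 - 3*(-2 + c)*(-1 + c) = 6 - 3*(-1 + c)*(-2 + c))
C(Y, s) = 84 (C(Y, s) = (0 + 3*4*(3 - 1*4))*(-7) = (0 + 3*4*(3 - 4))*(-7) = (0 + 3*4*(-1))*(-7) = (0 - 12)*(-7) = -12*(-7) = 84)
-49333 + C(46, -57) = -49333 + 84 = -49249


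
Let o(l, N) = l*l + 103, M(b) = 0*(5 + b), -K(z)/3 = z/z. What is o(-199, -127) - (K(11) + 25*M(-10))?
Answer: 39707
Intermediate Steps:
K(z) = -3 (K(z) = -3*z/z = -3*1 = -3)
M(b) = 0
o(l, N) = 103 + l**2 (o(l, N) = l**2 + 103 = 103 + l**2)
o(-199, -127) - (K(11) + 25*M(-10)) = (103 + (-199)**2) - (-3 + 25*0) = (103 + 39601) - (-3 + 0) = 39704 - 1*(-3) = 39704 + 3 = 39707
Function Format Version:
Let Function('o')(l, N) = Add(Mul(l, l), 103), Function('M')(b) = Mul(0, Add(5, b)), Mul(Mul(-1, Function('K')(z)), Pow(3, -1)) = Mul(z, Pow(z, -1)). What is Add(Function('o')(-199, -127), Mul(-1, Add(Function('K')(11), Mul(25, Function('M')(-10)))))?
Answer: 39707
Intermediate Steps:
Function('K')(z) = -3 (Function('K')(z) = Mul(-3, Mul(z, Pow(z, -1))) = Mul(-3, 1) = -3)
Function('M')(b) = 0
Function('o')(l, N) = Add(103, Pow(l, 2)) (Function('o')(l, N) = Add(Pow(l, 2), 103) = Add(103, Pow(l, 2)))
Add(Function('o')(-199, -127), Mul(-1, Add(Function('K')(11), Mul(25, Function('M')(-10))))) = Add(Add(103, Pow(-199, 2)), Mul(-1, Add(-3, Mul(25, 0)))) = Add(Add(103, 39601), Mul(-1, Add(-3, 0))) = Add(39704, Mul(-1, -3)) = Add(39704, 3) = 39707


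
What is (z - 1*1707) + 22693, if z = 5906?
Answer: 26892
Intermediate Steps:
(z - 1*1707) + 22693 = (5906 - 1*1707) + 22693 = (5906 - 1707) + 22693 = 4199 + 22693 = 26892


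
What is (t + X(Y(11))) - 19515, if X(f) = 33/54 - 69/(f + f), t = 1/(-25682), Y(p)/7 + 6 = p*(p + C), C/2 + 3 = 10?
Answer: -8493311161385/435232854 ≈ -19514.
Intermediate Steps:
C = 14 (C = -6 + 2*10 = -6 + 20 = 14)
Y(p) = -42 + 7*p*(14 + p) (Y(p) = -42 + 7*(p*(p + 14)) = -42 + 7*(p*(14 + p)) = -42 + 7*p*(14 + p))
t = -1/25682 ≈ -3.8938e-5
X(f) = 11/18 - 69/(2*f) (X(f) = 33*(1/54) - 69*1/(2*f) = 11/18 - 69/(2*f))
(t + X(Y(11))) - 19515 = (-1/25682 + (-621 + 11*(-42 + 7*11**2 + 98*11))/(18*(-42 + 7*11**2 + 98*11))) - 19515 = (-1/25682 + (-621 + 11*(-42 + 7*121 + 1078))/(18*(-42 + 7*121 + 1078))) - 19515 = (-1/25682 + (-621 + 11*(-42 + 847 + 1078))/(18*(-42 + 847 + 1078))) - 19515 = (-1/25682 + (1/18)*(-621 + 11*1883)/1883) - 19515 = (-1/25682 + (1/18)*(1/1883)*(-621 + 20713)) - 19515 = (-1/25682 + (1/18)*(1/1883)*20092) - 19515 = (-1/25682 + 10046/16947) - 19515 = 257984425/435232854 - 19515 = -8493311161385/435232854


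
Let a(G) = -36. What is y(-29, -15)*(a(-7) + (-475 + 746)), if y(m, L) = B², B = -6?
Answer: 8460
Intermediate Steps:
y(m, L) = 36 (y(m, L) = (-6)² = 36)
y(-29, -15)*(a(-7) + (-475 + 746)) = 36*(-36 + (-475 + 746)) = 36*(-36 + 271) = 36*235 = 8460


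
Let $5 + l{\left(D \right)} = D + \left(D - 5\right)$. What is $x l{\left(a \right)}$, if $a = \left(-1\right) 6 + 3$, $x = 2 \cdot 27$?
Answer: $-864$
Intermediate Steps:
$x = 54$
$a = -3$ ($a = -6 + 3 = -3$)
$l{\left(D \right)} = -10 + 2 D$ ($l{\left(D \right)} = -5 + \left(D + \left(D - 5\right)\right) = -5 + \left(D + \left(-5 + D\right)\right) = -5 + \left(-5 + 2 D\right) = -10 + 2 D$)
$x l{\left(a \right)} = 54 \left(-10 + 2 \left(-3\right)\right) = 54 \left(-10 - 6\right) = 54 \left(-16\right) = -864$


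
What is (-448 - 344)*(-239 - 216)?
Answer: 360360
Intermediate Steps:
(-448 - 344)*(-239 - 216) = -792*(-455) = 360360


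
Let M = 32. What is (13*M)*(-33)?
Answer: -13728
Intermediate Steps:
(13*M)*(-33) = (13*32)*(-33) = 416*(-33) = -13728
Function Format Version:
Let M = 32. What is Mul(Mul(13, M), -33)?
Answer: -13728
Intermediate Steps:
Mul(Mul(13, M), -33) = Mul(Mul(13, 32), -33) = Mul(416, -33) = -13728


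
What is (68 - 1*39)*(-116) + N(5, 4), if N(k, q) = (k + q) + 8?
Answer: -3347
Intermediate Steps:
N(k, q) = 8 + k + q
(68 - 1*39)*(-116) + N(5, 4) = (68 - 1*39)*(-116) + (8 + 5 + 4) = (68 - 39)*(-116) + 17 = 29*(-116) + 17 = -3364 + 17 = -3347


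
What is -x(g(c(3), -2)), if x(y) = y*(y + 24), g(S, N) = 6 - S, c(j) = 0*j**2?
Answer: -180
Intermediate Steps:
c(j) = 0
x(y) = y*(24 + y)
-x(g(c(3), -2)) = -(6 - 1*0)*(24 + (6 - 1*0)) = -(6 + 0)*(24 + (6 + 0)) = -6*(24 + 6) = -6*30 = -1*180 = -180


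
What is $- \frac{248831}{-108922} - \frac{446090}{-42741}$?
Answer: $\frac{5384027341}{423221382} \approx 12.722$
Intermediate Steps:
$- \frac{248831}{-108922} - \frac{446090}{-42741} = \left(-248831\right) \left(- \frac{1}{108922}\right) - - \frac{446090}{42741} = \frac{22621}{9902} + \frac{446090}{42741} = \frac{5384027341}{423221382}$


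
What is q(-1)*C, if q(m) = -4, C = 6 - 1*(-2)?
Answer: -32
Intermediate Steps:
C = 8 (C = 6 + 2 = 8)
q(-1)*C = -4*8 = -32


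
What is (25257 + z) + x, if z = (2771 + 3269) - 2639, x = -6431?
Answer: 22227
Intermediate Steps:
z = 3401 (z = 6040 - 2639 = 3401)
(25257 + z) + x = (25257 + 3401) - 6431 = 28658 - 6431 = 22227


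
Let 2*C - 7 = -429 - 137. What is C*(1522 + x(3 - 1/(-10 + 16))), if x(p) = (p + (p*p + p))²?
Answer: -1238498599/2592 ≈ -4.7782e+5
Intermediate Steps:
C = -559/2 (C = 7/2 + (-429 - 137)/2 = 7/2 + (½)*(-566) = 7/2 - 283 = -559/2 ≈ -279.50)
x(p) = (p² + 2*p)² (x(p) = (p + (p² + p))² = (p + (p + p²))² = (p² + 2*p)²)
C*(1522 + x(3 - 1/(-10 + 16))) = -559*(1522 + (3 - 1/(-10 + 16))²*(2 + (3 - 1/(-10 + 16)))²)/2 = -559*(1522 + (3 - 1/6)²*(2 + (3 - 1/6))²)/2 = -559*(1522 + (3 - 1*⅙)²*(2 + (3 - 1*⅙))²)/2 = -559*(1522 + (3 - ⅙)²*(2 + (3 - ⅙))²)/2 = -559*(1522 + (17/6)²*(2 + 17/6)²)/2 = -559*(1522 + 289*(29/6)²/36)/2 = -559*(1522 + (289/36)*(841/36))/2 = -559*(1522 + 243049/1296)/2 = -559/2*2215561/1296 = -1238498599/2592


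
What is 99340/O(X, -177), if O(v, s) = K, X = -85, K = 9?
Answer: 99340/9 ≈ 11038.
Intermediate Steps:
O(v, s) = 9
99340/O(X, -177) = 99340/9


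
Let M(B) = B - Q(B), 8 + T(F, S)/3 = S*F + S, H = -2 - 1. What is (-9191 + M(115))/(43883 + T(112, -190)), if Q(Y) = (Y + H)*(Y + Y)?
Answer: 34836/20551 ≈ 1.6951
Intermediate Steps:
H = -3
T(F, S) = -24 + 3*S + 3*F*S (T(F, S) = -24 + 3*(S*F + S) = -24 + 3*(F*S + S) = -24 + 3*(S + F*S) = -24 + (3*S + 3*F*S) = -24 + 3*S + 3*F*S)
Q(Y) = 2*Y*(-3 + Y) (Q(Y) = (Y - 3)*(Y + Y) = (-3 + Y)*(2*Y) = 2*Y*(-3 + Y))
M(B) = B - 2*B*(-3 + B)
(-9191 + M(115))/(43883 + T(112, -190)) = (-9191 + 115*(7 - 2*115))/(43883 + (-24 + 3*(-190) + 3*112*(-190))) = (-9191 + 115*(7 - 230))/(43883 + (-24 - 570 - 63840)) = (-9191 + 115*(-223))/(43883 - 64434) = (-9191 - 25645)/(-20551) = -34836*(-1/20551) = 34836/20551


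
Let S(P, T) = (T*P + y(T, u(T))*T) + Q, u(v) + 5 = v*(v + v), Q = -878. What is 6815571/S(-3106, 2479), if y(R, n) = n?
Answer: 2271857/10153794477 ≈ 0.00022374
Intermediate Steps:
u(v) = -5 + 2*v² (u(v) = -5 + v*(v + v) = -5 + v*(2*v) = -5 + 2*v²)
S(P, T) = -878 + P*T + T*(-5 + 2*T²) (S(P, T) = (T*P + (-5 + 2*T²)*T) - 878 = (P*T + T*(-5 + 2*T²)) - 878 = -878 + P*T + T*(-5 + 2*T²))
6815571/S(-3106, 2479) = 6815571/(-878 - 3106*2479 + 2479*(-5 + 2*2479²)) = 6815571/(-878 - 7699774 + 2479*(-5 + 2*6145441)) = 6815571/(-878 - 7699774 + 2479*(-5 + 12290882)) = 6815571/(-878 - 7699774 + 2479*12290877) = 6815571/(-878 - 7699774 + 30469084083) = 6815571/30461383431 = 6815571*(1/30461383431) = 2271857/10153794477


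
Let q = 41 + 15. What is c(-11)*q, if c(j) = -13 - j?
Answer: -112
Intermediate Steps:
q = 56
c(-11)*q = (-13 - 1*(-11))*56 = (-13 + 11)*56 = -2*56 = -112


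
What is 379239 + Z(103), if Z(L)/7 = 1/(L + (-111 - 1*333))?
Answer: 129320492/341 ≈ 3.7924e+5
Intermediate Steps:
Z(L) = 7/(-444 + L) (Z(L) = 7/(L + (-111 - 1*333)) = 7/(L + (-111 - 333)) = 7/(L - 444) = 7/(-444 + L))
379239 + Z(103) = 379239 + 7/(-444 + 103) = 379239 + 7/(-341) = 379239 + 7*(-1/341) = 379239 - 7/341 = 129320492/341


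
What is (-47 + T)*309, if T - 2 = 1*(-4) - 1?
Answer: -15450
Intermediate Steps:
T = -3 (T = 2 + (1*(-4) - 1) = 2 + (-4 - 1) = 2 - 5 = -3)
(-47 + T)*309 = (-47 - 3)*309 = -50*309 = -15450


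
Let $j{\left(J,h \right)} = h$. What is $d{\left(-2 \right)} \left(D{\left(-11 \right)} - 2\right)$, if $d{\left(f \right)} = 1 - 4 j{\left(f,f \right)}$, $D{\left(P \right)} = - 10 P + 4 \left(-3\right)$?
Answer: $864$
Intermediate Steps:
$D{\left(P \right)} = -12 - 10 P$ ($D{\left(P \right)} = - 10 P - 12 = -12 - 10 P$)
$d{\left(f \right)} = 1 - 4 f$
$d{\left(-2 \right)} \left(D{\left(-11 \right)} - 2\right) = \left(1 - -8\right) \left(\left(-12 - -110\right) - 2\right) = \left(1 + 8\right) \left(\left(-12 + 110\right) + \left(-63 + 61\right)\right) = 9 \left(98 - 2\right) = 9 \cdot 96 = 864$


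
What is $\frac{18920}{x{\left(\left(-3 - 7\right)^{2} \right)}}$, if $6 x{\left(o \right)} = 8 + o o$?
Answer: $\frac{4730}{417} \approx 11.343$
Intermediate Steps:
$x{\left(o \right)} = \frac{4}{3} + \frac{o^{2}}{6}$ ($x{\left(o \right)} = \frac{8 + o o}{6} = \frac{8 + o^{2}}{6} = \frac{4}{3} + \frac{o^{2}}{6}$)
$\frac{18920}{x{\left(\left(-3 - 7\right)^{2} \right)}} = \frac{18920}{\frac{4}{3} + \frac{\left(\left(-3 - 7\right)^{2}\right)^{2}}{6}} = \frac{18920}{\frac{4}{3} + \frac{\left(\left(-10\right)^{2}\right)^{2}}{6}} = \frac{18920}{\frac{4}{3} + \frac{100^{2}}{6}} = \frac{18920}{\frac{4}{3} + \frac{1}{6} \cdot 10000} = \frac{18920}{\frac{4}{3} + \frac{5000}{3}} = \frac{18920}{1668} = 18920 \cdot \frac{1}{1668} = \frac{4730}{417}$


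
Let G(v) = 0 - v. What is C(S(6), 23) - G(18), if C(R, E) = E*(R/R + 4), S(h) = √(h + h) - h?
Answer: 133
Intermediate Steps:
G(v) = -v
S(h) = -h + √2*√h (S(h) = √(2*h) - h = √2*√h - h = -h + √2*√h)
C(R, E) = 5*E (C(R, E) = E*(1 + 4) = E*5 = 5*E)
C(S(6), 23) - G(18) = 5*23 - (-1)*18 = 115 - 1*(-18) = 115 + 18 = 133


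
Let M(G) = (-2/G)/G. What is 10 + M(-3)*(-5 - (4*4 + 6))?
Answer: 16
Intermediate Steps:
M(G) = -2/G²
10 + M(-3)*(-5 - (4*4 + 6)) = 10 + (-2/(-3)²)*(-5 - (4*4 + 6)) = 10 + (-2*⅑)*(-5 - (16 + 6)) = 10 - 2*(-5 - 1*22)/9 = 10 - 2*(-5 - 22)/9 = 10 - 2/9*(-27) = 10 + 6 = 16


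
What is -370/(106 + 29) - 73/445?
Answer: -34901/12015 ≈ -2.9048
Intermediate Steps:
-370/(106 + 29) - 73/445 = -370/135 - 73*1/445 = -370*1/135 - 73/445 = -74/27 - 73/445 = -34901/12015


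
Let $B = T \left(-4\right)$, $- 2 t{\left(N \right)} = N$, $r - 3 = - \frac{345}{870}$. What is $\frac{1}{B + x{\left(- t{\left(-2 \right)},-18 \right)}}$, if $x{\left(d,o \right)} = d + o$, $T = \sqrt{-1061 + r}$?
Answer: $- \frac{551}{501565} + \frac{2 i \sqrt{3560446}}{501565} \approx -0.0010986 + 0.0075241 i$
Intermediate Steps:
$r = \frac{151}{58}$ ($r = 3 - \frac{345}{870} = 3 - \frac{23}{58} = \frac{151}{58} \approx 2.6034$)
$t{\left(N \right)} = - \frac{N}{2}$
$T = \frac{i \sqrt{3560446}}{58}$ ($T = \sqrt{-1061 + \frac{151}{58}} = \sqrt{- \frac{61387}{58}} = \frac{i \sqrt{3560446}}{58} \approx 32.533 i$)
$B = - \frac{2 i \sqrt{3560446}}{29}$ ($B = \frac{i \sqrt{3560446}}{58} \left(-4\right) = - \frac{2 i \sqrt{3560446}}{29} \approx - 130.13 i$)
$\frac{1}{B + x{\left(- t{\left(-2 \right)},-18 \right)}} = \frac{1}{- \frac{2 i \sqrt{3560446}}{29} - \left(18 - -1\right)} = \frac{1}{- \frac{2 i \sqrt{3560446}}{29} - 19} = \frac{1}{-19 - \frac{2 i \sqrt{3560446}}{29}}$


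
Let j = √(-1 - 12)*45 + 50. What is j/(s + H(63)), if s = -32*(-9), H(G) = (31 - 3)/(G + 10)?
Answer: 1825/10526 + 3285*I*√13/21052 ≈ 0.17338 + 0.56262*I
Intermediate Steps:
H(G) = 28/(10 + G)
s = 288
j = 50 + 45*I*√13 (j = √(-13)*45 + 50 = (I*√13)*45 + 50 = 45*I*√13 + 50 = 50 + 45*I*√13 ≈ 50.0 + 162.25*I)
j/(s + H(63)) = (50 + 45*I*√13)/(288 + 28/(10 + 63)) = (50 + 45*I*√13)/(288 + 28/73) = (50 + 45*I*√13)/(21052/73) = (50 + 45*I*√13)*(73/21052) = 1825/10526 + 3285*I*√13/21052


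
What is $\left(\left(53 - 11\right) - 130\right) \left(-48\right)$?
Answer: $4224$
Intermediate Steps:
$\left(\left(53 - 11\right) - 130\right) \left(-48\right) = \left(42 - 130\right) \left(-48\right) = \left(-88\right) \left(-48\right) = 4224$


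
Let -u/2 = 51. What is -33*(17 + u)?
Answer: 2805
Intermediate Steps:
u = -102 (u = -2*51 = -102)
-33*(17 + u) = -33*(17 - 102) = -33*(-85) = 2805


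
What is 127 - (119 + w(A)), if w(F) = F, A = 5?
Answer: 3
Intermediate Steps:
127 - (119 + w(A)) = 127 - (119 + 5) = 127 - 1*124 = 127 - 124 = 3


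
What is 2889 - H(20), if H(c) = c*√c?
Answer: 2889 - 40*√5 ≈ 2799.6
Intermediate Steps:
H(c) = c^(3/2)
2889 - H(20) = 2889 - 20^(3/2) = 2889 - 40*√5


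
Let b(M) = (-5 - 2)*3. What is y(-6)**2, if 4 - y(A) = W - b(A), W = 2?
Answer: 361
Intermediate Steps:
b(M) = -21 (b(M) = -7*3 = -21)
y(A) = -19 (y(A) = 4 - (2 - 1*(-21)) = 4 - (2 + 21) = 4 - 1*23 = 4 - 23 = -19)
y(-6)**2 = (-19)**2 = 361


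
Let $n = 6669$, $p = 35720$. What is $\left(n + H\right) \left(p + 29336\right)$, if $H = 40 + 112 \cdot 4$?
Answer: $465605792$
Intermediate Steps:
$H = 488$ ($H = 40 + 448 = 488$)
$\left(n + H\right) \left(p + 29336\right) = \left(6669 + 488\right) \left(35720 + 29336\right) = 7157 \cdot 65056 = 465605792$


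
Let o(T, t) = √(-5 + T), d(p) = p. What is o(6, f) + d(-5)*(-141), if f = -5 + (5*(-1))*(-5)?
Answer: 706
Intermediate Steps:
f = 20 (f = -5 - 5*(-5) = -5 + 25 = 20)
o(6, f) + d(-5)*(-141) = √(-5 + 6) - 5*(-141) = √1 + 705 = 1 + 705 = 706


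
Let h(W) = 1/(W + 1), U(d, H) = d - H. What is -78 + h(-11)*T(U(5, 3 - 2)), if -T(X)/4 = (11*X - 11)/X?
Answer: -747/10 ≈ -74.700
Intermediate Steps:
T(X) = -4*(-11 + 11*X)/X (T(X) = -4*(11*X - 11)/X = -4*(-11 + 11*X)/X)
h(W) = 1/(1 + W)
-78 + h(-11)*T(U(5, 3 - 2)) = -78 + (-44 + 44/(5 - (3 - 2)))/(1 - 11) = -78 + (-44 + 44/(5 - 1*1))/(-10) = -78 - (-44 + 44/(5 - 1))/10 = -78 - (-44 + 44/4)/10 = -78 - (-44 + 44*(¼))/10 = -78 - (-44 + 11)/10 = -78 - ⅒*(-33) = -78 + 33/10 = -747/10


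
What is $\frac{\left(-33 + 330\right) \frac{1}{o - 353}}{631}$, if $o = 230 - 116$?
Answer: $- \frac{297}{150809} \approx -0.0019694$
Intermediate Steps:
$o = 114$ ($o = 230 - 116 = 114$)
$\frac{\left(-33 + 330\right) \frac{1}{o - 353}}{631} = \frac{\left(-33 + 330\right) \frac{1}{114 - 353}}{631} = \frac{297}{-239} \cdot \frac{1}{631} = 297 \left(- \frac{1}{239}\right) \frac{1}{631} = \left(- \frac{297}{239}\right) \frac{1}{631} = - \frac{297}{150809}$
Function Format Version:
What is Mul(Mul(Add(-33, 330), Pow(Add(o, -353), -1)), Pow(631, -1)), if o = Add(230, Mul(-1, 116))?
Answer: Rational(-297, 150809) ≈ -0.0019694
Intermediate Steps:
o = 114 (o = Add(230, -116) = 114)
Mul(Mul(Add(-33, 330), Pow(Add(o, -353), -1)), Pow(631, -1)) = Mul(Mul(Add(-33, 330), Pow(Add(114, -353), -1)), Pow(631, -1)) = Mul(Mul(297, Pow(-239, -1)), Rational(1, 631)) = Mul(Mul(297, Rational(-1, 239)), Rational(1, 631)) = Mul(Rational(-297, 239), Rational(1, 631)) = Rational(-297, 150809)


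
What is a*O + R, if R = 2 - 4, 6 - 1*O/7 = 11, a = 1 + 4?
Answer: -177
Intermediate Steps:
a = 5
O = -35 (O = 42 - 7*11 = 42 - 77 = -35)
R = -2
a*O + R = 5*(-35) - 2 = -175 - 2 = -177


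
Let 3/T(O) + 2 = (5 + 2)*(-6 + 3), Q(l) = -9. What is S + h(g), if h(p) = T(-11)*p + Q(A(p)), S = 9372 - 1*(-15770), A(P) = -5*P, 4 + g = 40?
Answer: 577951/23 ≈ 25128.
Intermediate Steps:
g = 36 (g = -4 + 40 = 36)
S = 25142 (S = 9372 + 15770 = 25142)
T(O) = -3/23 (T(O) = 3/(-2 + (5 + 2)*(-6 + 3)) = 3/(-2 + 7*(-3)) = 3/(-2 - 21) = 3/(-23) = 3*(-1/23) = -3/23)
h(p) = -9 - 3*p/23 (h(p) = -3*p/23 - 9 = -9 - 3*p/23)
S + h(g) = 25142 + (-9 - 3/23*36) = 25142 + (-9 - 108/23) = 25142 - 315/23 = 577951/23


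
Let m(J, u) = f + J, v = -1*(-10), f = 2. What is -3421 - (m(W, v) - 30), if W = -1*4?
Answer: -3389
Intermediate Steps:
v = 10
W = -4
m(J, u) = 2 + J
-3421 - (m(W, v) - 30) = -3421 - ((2 - 4) - 30) = -3421 - (-2 - 30) = -3421 - (-32) = -3421 - 1*(-32) = -3421 + 32 = -3389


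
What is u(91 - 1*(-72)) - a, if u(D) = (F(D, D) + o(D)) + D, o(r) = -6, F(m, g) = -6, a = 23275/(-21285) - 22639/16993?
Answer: 11098695989/72339201 ≈ 153.43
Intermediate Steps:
a = -175476638/72339201 (a = 23275*(-1/21285) - 22639*1/16993 = -4655/4257 - 22639/16993 = -175476638/72339201 ≈ -2.4257)
u(D) = -12 + D (u(D) = (-6 - 6) + D = -12 + D)
u(91 - 1*(-72)) - a = (-12 + (91 - 1*(-72))) - 1*(-175476638/72339201) = (-12 + (91 + 72)) + 175476638/72339201 = (-12 + 163) + 175476638/72339201 = 151 + 175476638/72339201 = 11098695989/72339201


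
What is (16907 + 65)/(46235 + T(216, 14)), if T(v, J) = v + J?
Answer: 16972/46465 ≈ 0.36526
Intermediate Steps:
T(v, J) = J + v
(16907 + 65)/(46235 + T(216, 14)) = (16907 + 65)/(46235 + (14 + 216)) = 16972/(46235 + 230) = 16972/46465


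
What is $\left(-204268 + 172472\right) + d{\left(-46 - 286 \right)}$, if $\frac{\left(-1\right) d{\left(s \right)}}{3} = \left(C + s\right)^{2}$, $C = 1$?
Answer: $-360479$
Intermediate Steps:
$d{\left(s \right)} = - 3 \left(1 + s\right)^{2}$
$\left(-204268 + 172472\right) + d{\left(-46 - 286 \right)} = \left(-204268 + 172472\right) - 3 \left(1 - 332\right)^{2} = -31796 - 3 \left(1 - 332\right)^{2} = -31796 - 3 \left(-331\right)^{2} = -31796 - 328683 = -360479$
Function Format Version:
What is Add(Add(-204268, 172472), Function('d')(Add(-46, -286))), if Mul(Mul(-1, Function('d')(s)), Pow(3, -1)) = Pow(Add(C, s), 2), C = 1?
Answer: -360479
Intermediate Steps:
Function('d')(s) = Mul(-3, Pow(Add(1, s), 2))
Add(Add(-204268, 172472), Function('d')(Add(-46, -286))) = Add(Add(-204268, 172472), Mul(-3, Pow(Add(1, Add(-46, -286)), 2))) = Add(-31796, Mul(-3, Pow(Add(1, -332), 2))) = Add(-31796, Mul(-3, Pow(-331, 2))) = Add(-31796, Mul(-3, 109561)) = Add(-31796, -328683) = -360479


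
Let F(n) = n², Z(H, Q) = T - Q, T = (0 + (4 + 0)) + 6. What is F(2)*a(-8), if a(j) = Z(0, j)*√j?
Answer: 144*I*√2 ≈ 203.65*I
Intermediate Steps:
T = 10 (T = (0 + 4) + 6 = 4 + 6 = 10)
Z(H, Q) = 10 - Q
a(j) = √j*(10 - j) (a(j) = (10 - j)*√j = √j*(10 - j))
F(2)*a(-8) = 2²*(√(-8)*(10 - 1*(-8))) = 4*((2*I*√2)*(10 + 8)) = 4*((2*I*√2)*18) = 4*(36*I*√2) = 144*I*√2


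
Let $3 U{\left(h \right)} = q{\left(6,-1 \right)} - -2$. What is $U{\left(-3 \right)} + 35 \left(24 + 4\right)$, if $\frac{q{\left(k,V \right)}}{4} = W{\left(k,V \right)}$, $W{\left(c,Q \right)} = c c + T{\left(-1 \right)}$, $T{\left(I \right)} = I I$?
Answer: $1030$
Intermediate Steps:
$T{\left(I \right)} = I^{2}$
$W{\left(c,Q \right)} = 1 + c^{2}$ ($W{\left(c,Q \right)} = c c + \left(-1\right)^{2} = c^{2} + 1 = 1 + c^{2}$)
$q{\left(k,V \right)} = 4 + 4 k^{2}$ ($q{\left(k,V \right)} = 4 \left(1 + k^{2}\right) = 4 + 4 k^{2}$)
$U{\left(h \right)} = 50$ ($U{\left(h \right)} = \frac{\left(4 + 4 \cdot 6^{2}\right) - -2}{3} = \frac{\left(4 + 4 \cdot 36\right) + 2}{3} = \frac{\left(4 + 144\right) + 2}{3} = \frac{148 + 2}{3} = \frac{1}{3} \cdot 150 = 50$)
$U{\left(-3 \right)} + 35 \left(24 + 4\right) = 50 + 35 \left(24 + 4\right) = 50 + 35 \cdot 28 = 50 + 980 = 1030$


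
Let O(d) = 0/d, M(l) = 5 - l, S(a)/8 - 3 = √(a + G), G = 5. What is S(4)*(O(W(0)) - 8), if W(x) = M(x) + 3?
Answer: -384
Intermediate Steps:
S(a) = 24 + 8*√(5 + a) (S(a) = 24 + 8*√(a + 5) = 24 + 8*√(5 + a))
W(x) = 8 - x (W(x) = (5 - x) + 3 = 8 - x)
O(d) = 0
S(4)*(O(W(0)) - 8) = (24 + 8*√(5 + 4))*(0 - 8) = (24 + 8*√9)*(-8) = (24 + 8*3)*(-8) = (24 + 24)*(-8) = 48*(-8) = -384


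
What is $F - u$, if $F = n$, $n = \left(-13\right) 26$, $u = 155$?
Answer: $-493$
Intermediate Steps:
$n = -338$
$F = -338$
$F - u = -338 - 155 = -493$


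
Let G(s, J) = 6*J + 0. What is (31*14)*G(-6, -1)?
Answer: -2604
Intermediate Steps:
G(s, J) = 6*J
(31*14)*G(-6, -1) = (31*14)*(6*(-1)) = 434*(-6) = -2604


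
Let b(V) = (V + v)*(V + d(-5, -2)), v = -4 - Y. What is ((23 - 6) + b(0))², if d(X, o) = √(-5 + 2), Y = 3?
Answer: 142 - 238*I*√3 ≈ 142.0 - 412.23*I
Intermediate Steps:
d(X, o) = I*√3 (d(X, o) = √(-3) = I*√3)
v = -7 (v = -4 - 1*3 = -4 - 3 = -7)
b(V) = (-7 + V)*(V + I*√3) (b(V) = (V - 7)*(V + I*√3) = (-7 + V)*(V + I*√3))
((23 - 6) + b(0))² = ((23 - 6) + (0² - 7*0 - 7*I*√3 + I*0*√3))² = (17 + (0 + 0 - 7*I*√3 + 0))² = (17 - 7*I*√3)²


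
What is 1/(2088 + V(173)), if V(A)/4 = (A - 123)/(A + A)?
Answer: 173/361324 ≈ 0.00047879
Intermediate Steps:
V(A) = 2*(-123 + A)/A (V(A) = 4*((A - 123)/(A + A)) = 4*((-123 + A)/((2*A))) = 4*((-123 + A)*(1/(2*A))) = 4*((-123 + A)/(2*A)) = 2*(-123 + A)/A)
1/(2088 + V(173)) = 1/(2088 + (2 - 246/173)) = 1/(2088 + 100/173) = 1/(361324/173) = 173/361324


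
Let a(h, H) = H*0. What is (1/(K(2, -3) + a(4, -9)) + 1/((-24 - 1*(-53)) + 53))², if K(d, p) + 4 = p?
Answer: 5625/329476 ≈ 0.017073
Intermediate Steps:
K(d, p) = -4 + p
a(h, H) = 0
(1/(K(2, -3) + a(4, -9)) + 1/((-24 - 1*(-53)) + 53))² = (1/((-4 - 3) + 0) + 1/((-24 - 1*(-53)) + 53))² = (1/(-7 + 0) + 1/((-24 + 53) + 53))² = (1/(-7) + 1/(29 + 53))² = (-⅐ + 1/82)² = (-75/574)² = 5625/329476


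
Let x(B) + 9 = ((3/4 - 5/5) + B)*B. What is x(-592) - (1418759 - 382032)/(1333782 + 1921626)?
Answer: 1141354774297/3255408 ≈ 3.5060e+5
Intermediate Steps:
x(B) = -9 + B*(-¼ + B) (x(B) = -9 + ((3/4 - 5/5) + B)*B = -9 + ((3*(¼) - 5*⅕) + B)*B = -9 + ((¾ - 1) + B)*B = -9 + (-¼ + B)*B = -9 + B*(-¼ + B))
x(-592) - (1418759 - 382032)/(1333782 + 1921626) = (-9 + (-592)² - ¼*(-592)) - (1418759 - 382032)/(1333782 + 1921626) = (-9 + 350464 + 148) - 1036727/3255408 = 350603 - 1036727/3255408 = 1141354774297/3255408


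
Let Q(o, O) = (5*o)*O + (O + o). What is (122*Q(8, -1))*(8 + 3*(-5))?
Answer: 28182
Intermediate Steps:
Q(o, O) = O + o + 5*O*o (Q(o, O) = 5*O*o + (O + o) = O + o + 5*O*o)
(122*Q(8, -1))*(8 + 3*(-5)) = (122*(-1 + 8 + 5*(-1)*8))*(8 + 3*(-5)) = (122*(-1 + 8 - 40))*(8 - 15) = (122*(-33))*(-7) = -4026*(-7) = 28182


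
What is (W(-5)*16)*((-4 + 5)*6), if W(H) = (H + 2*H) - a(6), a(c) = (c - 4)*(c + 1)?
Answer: -2784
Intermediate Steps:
a(c) = (1 + c)*(-4 + c) (a(c) = (-4 + c)*(1 + c) = (1 + c)*(-4 + c))
W(H) = -14 + 3*H (W(H) = (H + 2*H) - (-4 + 6² - 3*6) = 3*H - (-4 + 36 - 18) = 3*H - 1*14 = 3*H - 14 = -14 + 3*H)
(W(-5)*16)*((-4 + 5)*6) = ((-14 + 3*(-5))*16)*((-4 + 5)*6) = ((-14 - 15)*16)*(1*6) = -29*16*6 = -464*6 = -2784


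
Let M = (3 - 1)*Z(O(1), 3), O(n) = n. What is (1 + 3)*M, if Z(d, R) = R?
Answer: 24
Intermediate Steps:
M = 6 (M = (3 - 1)*3 = 2*3 = 6)
(1 + 3)*M = (1 + 3)*6 = 4*6 = 24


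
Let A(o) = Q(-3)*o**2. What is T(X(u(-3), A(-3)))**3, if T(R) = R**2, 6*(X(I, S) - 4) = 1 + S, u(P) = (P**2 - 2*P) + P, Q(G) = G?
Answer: 1/729 ≈ 0.0013717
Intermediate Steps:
u(P) = P**2 - P
A(o) = -3*o**2
X(I, S) = 25/6 + S/6 (X(I, S) = 4 + (1 + S)/6 = 4 + (1/6 + S/6) = 25/6 + S/6)
T(X(u(-3), A(-3)))**3 = ((25/6 + (-3*(-3)**2)/6)**2)**3 = ((25/6 + (-3*9)/6)**2)**3 = ((25/6 + (1/6)*(-27))**2)**3 = ((25/6 - 9/2)**2)**3 = ((-1/3)**2)**3 = (1/9)**3 = 1/729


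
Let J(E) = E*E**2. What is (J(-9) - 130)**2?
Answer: 737881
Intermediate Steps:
J(E) = E**3
(J(-9) - 130)**2 = ((-9)**3 - 130)**2 = (-729 - 130)**2 = (-859)**2 = 737881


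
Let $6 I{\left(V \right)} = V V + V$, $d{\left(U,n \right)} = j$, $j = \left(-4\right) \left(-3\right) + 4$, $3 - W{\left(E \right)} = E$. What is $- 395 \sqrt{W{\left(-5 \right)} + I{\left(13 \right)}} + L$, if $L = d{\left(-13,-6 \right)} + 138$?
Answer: $154 - \frac{395 \sqrt{345}}{3} \approx -2291.6$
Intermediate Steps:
$W{\left(E \right)} = 3 - E$
$j = 16$ ($j = 12 + 4 = 16$)
$d{\left(U,n \right)} = 16$
$I{\left(V \right)} = \frac{V}{6} + \frac{V^{2}}{6}$ ($I{\left(V \right)} = \frac{V V + V}{6} = \frac{V^{2} + V}{6} = \frac{V + V^{2}}{6} = \frac{V}{6} + \frac{V^{2}}{6}$)
$L = 154$ ($L = 16 + 138 = 154$)
$- 395 \sqrt{W{\left(-5 \right)} + I{\left(13 \right)}} + L = - 395 \sqrt{\left(3 - -5\right) + \frac{1}{6} \cdot 13 \left(1 + 13\right)} + 154 = - 395 \sqrt{\left(3 + 5\right) + \frac{1}{6} \cdot 13 \cdot 14} + 154 = - 395 \sqrt{8 + \frac{91}{3}} + 154 = - 395 \sqrt{\frac{115}{3}} + 154 = - 395 \frac{\sqrt{345}}{3} + 154 = - \frac{395 \sqrt{345}}{3} + 154 = 154 - \frac{395 \sqrt{345}}{3}$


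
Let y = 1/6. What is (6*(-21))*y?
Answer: -21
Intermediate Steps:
y = ⅙ ≈ 0.16667
(6*(-21))*y = (6*(-21))*(⅙) = -126*⅙ = -21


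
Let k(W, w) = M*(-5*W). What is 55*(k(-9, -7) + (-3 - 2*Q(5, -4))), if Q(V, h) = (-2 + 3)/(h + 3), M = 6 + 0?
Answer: 14795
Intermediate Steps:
M = 6
Q(V, h) = 1/(3 + h)
k(W, w) = -30*W (k(W, w) = 6*(-5*W) = -30*W)
55*(k(-9, -7) + (-3 - 2*Q(5, -4))) = 55*(-30*(-9) + (-3 - 2/(3 - 4))) = 55*(270 + (-3 - 2/(-1))) = 55*(270 + (-3 - 2*(-1))) = 55*(270 + (-3 + 2)) = 55*(270 - 1) = 55*269 = 14795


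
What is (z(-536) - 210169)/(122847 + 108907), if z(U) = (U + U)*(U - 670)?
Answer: 1082663/231754 ≈ 4.6716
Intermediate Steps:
z(U) = 2*U*(-670 + U) (z(U) = (2*U)*(-670 + U) = 2*U*(-670 + U))
(z(-536) - 210169)/(122847 + 108907) = (2*(-536)*(-670 - 536) - 210169)/(122847 + 108907) = (2*(-536)*(-1206) - 210169)/231754 = (1292832 - 210169)*(1/231754) = 1082663*(1/231754) = 1082663/231754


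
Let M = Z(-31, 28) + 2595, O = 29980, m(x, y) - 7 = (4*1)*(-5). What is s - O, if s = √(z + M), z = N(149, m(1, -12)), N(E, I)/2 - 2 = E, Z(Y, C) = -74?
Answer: -29980 + √2823 ≈ -29927.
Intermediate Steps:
m(x, y) = -13 (m(x, y) = 7 + (4*1)*(-5) = 7 + 4*(-5) = 7 - 20 = -13)
N(E, I) = 4 + 2*E
z = 302 (z = 4 + 2*149 = 4 + 298 = 302)
M = 2521 (M = -74 + 2595 = 2521)
s = √2823 (s = √(302 + 2521) = √2823 ≈ 53.132)
s - O = √2823 - 1*29980 = √2823 - 29980 = -29980 + √2823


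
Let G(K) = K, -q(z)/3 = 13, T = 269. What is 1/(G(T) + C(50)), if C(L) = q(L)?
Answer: 1/230 ≈ 0.0043478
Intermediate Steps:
q(z) = -39 (q(z) = -3*13 = -39)
C(L) = -39
1/(G(T) + C(50)) = 1/(269 - 39) = 1/230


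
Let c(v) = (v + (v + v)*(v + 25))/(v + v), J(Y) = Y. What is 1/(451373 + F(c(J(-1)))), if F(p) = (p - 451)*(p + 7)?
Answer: 4/1751753 ≈ 2.2834e-6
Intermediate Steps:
c(v) = (v + 2*v*(25 + v))/(2*v) (c(v) = (v + (2*v)*(25 + v))/((2*v)) = (v + 2*v*(25 + v))*(1/(2*v)) = (v + 2*v*(25 + v))/(2*v))
F(p) = (-451 + p)*(7 + p)
1/(451373 + F(c(J(-1)))) = 1/(451373 + (-3157 + (51/2 - 1)² - 444*(51/2 - 1))) = 1/(451373 + (-3157 + (49/2)² - 444*49/2)) = 1/(451373 + (-3157 + 2401/4 - 10878)) = 1/(451373 - 53739/4) = 1/(1751753/4) = 4/1751753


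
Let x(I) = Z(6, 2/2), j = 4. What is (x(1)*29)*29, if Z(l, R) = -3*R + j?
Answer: 841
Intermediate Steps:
Z(l, R) = 4 - 3*R (Z(l, R) = -3*R + 4 = 4 - 3*R)
x(I) = 1 (x(I) = 4 - 6/2 = 4 - 3*1 = 4 - 3 = 1)
(x(1)*29)*29 = (1*29)*29 = 29*29 = 841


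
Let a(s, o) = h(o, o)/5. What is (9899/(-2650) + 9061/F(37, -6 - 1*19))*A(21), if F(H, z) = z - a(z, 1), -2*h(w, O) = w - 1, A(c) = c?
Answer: -4075533/530 ≈ -7689.7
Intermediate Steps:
h(w, O) = ½ - w/2 (h(w, O) = -(w - 1)/2 = -(-1 + w)/2 = ½ - w/2)
a(s, o) = ⅒ - o/10 (a(s, o) = (½ - o/2)/5 = (½ - o/2)*(⅕) = ⅒ - o/10)
F(H, z) = z (F(H, z) = z - (⅒ - ⅒*1) = z - (⅒ - ⅒) = z - 1*0 = z + 0 = z)
(9899/(-2650) + 9061/F(37, -6 - 1*19))*A(21) = (9899/(-2650) + 9061/(-6 - 1*19))*21 = (9899*(-1/2650) + 9061/(-6 - 19))*21 = (-9899/2650 + 9061/(-25))*21 = (-9899/2650 + 9061*(-1/25))*21 = (-9899/2650 - 9061/25)*21 = -194073/530*21 = -4075533/530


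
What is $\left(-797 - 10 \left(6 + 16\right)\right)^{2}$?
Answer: $1034289$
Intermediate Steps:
$\left(-797 - 10 \left(6 + 16\right)\right)^{2} = \left(-797 - 220\right)^{2} = \left(-1017\right)^{2} = 1034289$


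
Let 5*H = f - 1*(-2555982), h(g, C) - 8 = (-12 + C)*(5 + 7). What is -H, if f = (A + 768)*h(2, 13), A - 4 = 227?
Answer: -2575962/5 ≈ -5.1519e+5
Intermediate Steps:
A = 231 (A = 4 + 227 = 231)
h(g, C) = -136 + 12*C (h(g, C) = 8 + (-12 + C)*(5 + 7) = 8 + (-12 + C)*12 = 8 + (-144 + 12*C) = -136 + 12*C)
f = 19980 (f = (231 + 768)*(-136 + 12*13) = 999*(-136 + 156) = 999*20 = 19980)
H = 2575962/5 (H = (19980 - 1*(-2555982))/5 = (19980 + 2555982)/5 = (1/5)*2575962 = 2575962/5 ≈ 5.1519e+5)
-H = -1*2575962/5 = -2575962/5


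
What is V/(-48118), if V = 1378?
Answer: -689/24059 ≈ -0.028638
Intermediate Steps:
V/(-48118) = 1378/(-48118) = 1378*(-1/48118) = -689/24059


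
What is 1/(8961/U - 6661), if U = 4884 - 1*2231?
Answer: -2653/17662672 ≈ -0.00015020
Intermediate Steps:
U = 2653 (U = 4884 - 2231 = 2653)
1/(8961/U - 6661) = 1/(8961/2653 - 6661) = 1/(-17662672/2653) = -2653/17662672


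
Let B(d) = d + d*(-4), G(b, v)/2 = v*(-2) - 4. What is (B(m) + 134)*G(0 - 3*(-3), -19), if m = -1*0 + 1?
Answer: 8908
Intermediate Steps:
m = 1 (m = 0 + 1 = 1)
G(b, v) = -8 - 4*v (G(b, v) = 2*(v*(-2) - 4) = 2*(-2*v - 4) = 2*(-4 - 2*v) = -8 - 4*v)
B(d) = -3*d (B(d) = d - 4*d = -3*d)
(B(m) + 134)*G(0 - 3*(-3), -19) = (-3*1 + 134)*(-8 - 4*(-19)) = (-3 + 134)*(-8 + 76) = 131*68 = 8908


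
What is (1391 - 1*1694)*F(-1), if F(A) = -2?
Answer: 606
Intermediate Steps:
(1391 - 1*1694)*F(-1) = (1391 - 1*1694)*(-2) = (1391 - 1694)*(-2) = -303*(-2) = 606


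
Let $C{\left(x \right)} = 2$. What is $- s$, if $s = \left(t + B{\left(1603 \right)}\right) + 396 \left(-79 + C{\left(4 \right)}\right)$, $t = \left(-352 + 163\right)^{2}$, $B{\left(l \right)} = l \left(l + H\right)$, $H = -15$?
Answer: $-2550793$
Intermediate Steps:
$B{\left(l \right)} = l \left(-15 + l\right)$ ($B{\left(l \right)} = l \left(l - 15\right) = l \left(-15 + l\right)$)
$t = 35721$ ($t = \left(-189\right)^{2} = 35721$)
$s = 2550793$ ($s = \left(35721 + 1603 \left(-15 + 1603\right)\right) + 396 \left(-79 + 2\right) = \left(35721 + 1603 \cdot 1588\right) + 396 \left(-77\right) = \left(35721 + 2545564\right) - 30492 = 2581285 - 30492 = 2550793$)
$- s = \left(-1\right) 2550793 = -2550793$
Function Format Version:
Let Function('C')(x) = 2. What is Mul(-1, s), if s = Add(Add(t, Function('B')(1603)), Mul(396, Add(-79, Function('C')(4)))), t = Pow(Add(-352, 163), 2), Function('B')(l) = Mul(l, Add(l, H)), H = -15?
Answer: -2550793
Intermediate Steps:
Function('B')(l) = Mul(l, Add(-15, l)) (Function('B')(l) = Mul(l, Add(l, -15)) = Mul(l, Add(-15, l)))
t = 35721 (t = Pow(-189, 2) = 35721)
s = 2550793 (s = Add(Add(35721, Mul(1603, Add(-15, 1603))), Mul(396, Add(-79, 2))) = Add(Add(35721, Mul(1603, 1588)), Mul(396, -77)) = Add(Add(35721, 2545564), -30492) = Add(2581285, -30492) = 2550793)
Mul(-1, s) = Mul(-1, 2550793) = -2550793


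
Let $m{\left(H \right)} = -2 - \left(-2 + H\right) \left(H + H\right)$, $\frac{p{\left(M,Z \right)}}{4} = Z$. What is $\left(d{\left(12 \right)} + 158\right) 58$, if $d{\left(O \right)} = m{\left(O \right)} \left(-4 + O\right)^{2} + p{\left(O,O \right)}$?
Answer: $-886356$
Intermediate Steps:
$p{\left(M,Z \right)} = 4 Z$
$m{\left(H \right)} = -2 - 2 H \left(-2 + H\right)$ ($m{\left(H \right)} = -2 - \left(-2 + H\right) 2 H = -2 - 2 H \left(-2 + H\right)$)
$d{\left(O \right)} = 4 O + \left(-4 + O\right)^{2} \left(-2 - 2 O^{2} + 4 O\right)$ ($d{\left(O \right)} = \left(-2 - 2 O^{2} + 4 O\right) \left(-4 + O\right)^{2} + 4 O = \left(-4 + O\right)^{2} \left(-2 - 2 O^{2} + 4 O\right) + 4 O = 4 O + \left(-4 + O\right)^{2} \left(-2 - 2 O^{2} + 4 O\right)$)
$\left(d{\left(12 \right)} + 158\right) 58 = \left(\left(4 \cdot 12 + 2 \left(-4 + 12\right)^{2} \left(-1 - 12^{2} + 2 \cdot 12\right)\right) + 158\right) 58 = \left(\left(48 + 2 \cdot 8^{2} \left(-1 - 144 + 24\right)\right) + 158\right) 58 = \left(\left(48 + 2 \cdot 64 \left(-1 - 144 + 24\right)\right) + 158\right) 58 = \left(\left(48 + 2 \cdot 64 \left(-121\right)\right) + 158\right) 58 = \left(\left(48 - 15488\right) + 158\right) 58 = \left(-15440 + 158\right) 58 = \left(-15282\right) 58 = -886356$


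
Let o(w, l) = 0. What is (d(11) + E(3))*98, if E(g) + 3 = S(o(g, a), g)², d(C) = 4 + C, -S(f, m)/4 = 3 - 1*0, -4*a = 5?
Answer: 15288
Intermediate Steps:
a = -5/4 (a = -¼*5 = -5/4 ≈ -1.2500)
S(f, m) = -12 (S(f, m) = -4*(3 - 1*0) = -4*(3 + 0) = -4*3 = -12)
E(g) = 141 (E(g) = -3 + (-12)² = -3 + 144 = 141)
(d(11) + E(3))*98 = ((4 + 11) + 141)*98 = (15 + 141)*98 = 156*98 = 15288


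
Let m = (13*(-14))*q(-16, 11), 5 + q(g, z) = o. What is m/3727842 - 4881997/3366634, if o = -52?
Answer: -3027397999893/2091713270638 ≈ -1.4473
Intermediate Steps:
q(g, z) = -57 (q(g, z) = -5 - 52 = -57)
m = 10374 (m = (13*(-14))*(-57) = -182*(-57) = 10374)
m/3727842 - 4881997/3366634 = 10374/3727842 - 4881997/3366634 = 10374*(1/3727842) - 4881997*1/3366634 = 1729/621307 - 4881997/3366634 = -3027397999893/2091713270638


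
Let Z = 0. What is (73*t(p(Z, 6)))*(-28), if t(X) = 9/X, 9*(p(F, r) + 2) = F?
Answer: 9198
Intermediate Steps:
p(F, r) = -2 + F/9
(73*t(p(Z, 6)))*(-28) = (73*(9/(-2 + (1/9)*0)))*(-28) = (73*(9/(-2 + 0)))*(-28) = (73*(9/(-2)))*(-28) = (73*(9*(-1/2)))*(-28) = (73*(-9/2))*(-28) = -657/2*(-28) = 9198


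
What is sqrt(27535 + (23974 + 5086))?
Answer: 7*sqrt(1155) ≈ 237.90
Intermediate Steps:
sqrt(27535 + (23974 + 5086)) = sqrt(27535 + 29060) = sqrt(56595) = 7*sqrt(1155)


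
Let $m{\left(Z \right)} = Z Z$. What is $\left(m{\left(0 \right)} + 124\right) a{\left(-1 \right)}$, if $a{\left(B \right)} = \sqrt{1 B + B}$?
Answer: $124 i \sqrt{2} \approx 175.36 i$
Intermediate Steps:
$a{\left(B \right)} = \sqrt{2} \sqrt{B}$ ($a{\left(B \right)} = \sqrt{B + B} = \sqrt{2 B} = \sqrt{2} \sqrt{B}$)
$m{\left(Z \right)} = Z^{2}$
$\left(m{\left(0 \right)} + 124\right) a{\left(-1 \right)} = \left(0^{2} + 124\right) \sqrt{2} \sqrt{-1} = \left(0 + 124\right) \sqrt{2} i = 124 i \sqrt{2}$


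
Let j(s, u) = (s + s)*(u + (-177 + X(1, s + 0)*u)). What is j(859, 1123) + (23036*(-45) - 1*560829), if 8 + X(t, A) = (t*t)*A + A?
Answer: 3299154719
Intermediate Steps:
X(t, A) = -8 + A + A*t² (X(t, A) = -8 + ((t*t)*A + A) = -8 + (t²*A + A) = -8 + (A*t² + A) = -8 + (A + A*t²) = -8 + A + A*t²)
j(s, u) = 2*s*(-177 + u + u*(-8 + 2*s)) (j(s, u) = (s + s)*(u + (-177 + (-8 + (s + 0) + (s + 0)*1²)*u)) = (2*s)*(u + (-177 + (-8 + s + s*1)*u)) = (2*s)*(u + (-177 + (-8 + s + s)*u)) = (2*s)*(u + (-177 + (-8 + 2*s)*u)) = (2*s)*(u + (-177 + u*(-8 + 2*s))) = (2*s)*(-177 + u + u*(-8 + 2*s)) = 2*s*(-177 + u + u*(-8 + 2*s)))
j(859, 1123) + (23036*(-45) - 1*560829) = 2*859*(-177 + 1123 + 2*1123*(-4 + 859)) + (23036*(-45) - 1*560829) = 2*859*(-177 + 1123 + 2*1123*855) + (-1036620 - 560829) = 2*859*(-177 + 1123 + 1920330) - 1597449 = 2*859*1921276 - 1597449 = 3300752168 - 1597449 = 3299154719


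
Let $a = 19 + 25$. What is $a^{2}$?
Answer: $1936$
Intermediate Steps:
$a = 44$
$a^{2} = 44^{2} = 1936$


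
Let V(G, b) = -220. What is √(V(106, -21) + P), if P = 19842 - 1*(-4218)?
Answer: 4*√1490 ≈ 154.40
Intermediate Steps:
P = 24060 (P = 19842 + 4218 = 24060)
√(V(106, -21) + P) = √(-220 + 24060) = √23840 = 4*√1490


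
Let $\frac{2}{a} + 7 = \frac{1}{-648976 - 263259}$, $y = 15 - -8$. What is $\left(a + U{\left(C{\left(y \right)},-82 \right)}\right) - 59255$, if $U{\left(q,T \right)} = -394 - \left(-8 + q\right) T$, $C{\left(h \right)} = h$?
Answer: $- \frac{186522439072}{3192823} \approx -58419.0$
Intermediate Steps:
$y = 23$ ($y = 15 + 8 = 23$)
$a = - \frac{912235}{3192823}$ ($a = \frac{2}{-7 + \frac{1}{-648976 - 263259}} = \frac{2}{-7 + \frac{1}{-912235}} = \frac{2}{-7 - \frac{1}{912235}} = \frac{2}{- \frac{6385646}{912235}} = 2 \left(- \frac{912235}{6385646}\right) = - \frac{912235}{3192823} \approx -0.28571$)
$U{\left(q,T \right)} = -394 - T \left(-8 + q\right)$
$\left(a + U{\left(C{\left(y \right)},-82 \right)}\right) - 59255 = \left(- \frac{912235}{3192823} - \left(1050 - 1886\right)\right) - 59255 = \left(- \frac{912235}{3192823} - -836\right) - 59255 = \left(- \frac{912235}{3192823} + 836\right) - 59255 = \frac{2668287793}{3192823} - 59255 = - \frac{186522439072}{3192823}$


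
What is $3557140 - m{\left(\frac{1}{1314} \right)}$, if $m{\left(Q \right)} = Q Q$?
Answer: $\frac{6141743695439}{1726596} \approx 3.5571 \cdot 10^{6}$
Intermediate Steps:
$m{\left(Q \right)} = Q^{2}$
$3557140 - m{\left(\frac{1}{1314} \right)} = 3557140 - \left(\frac{1}{1314}\right)^{2} = 3557140 - \frac{1}{1726596} = \frac{6141743695439}{1726596}$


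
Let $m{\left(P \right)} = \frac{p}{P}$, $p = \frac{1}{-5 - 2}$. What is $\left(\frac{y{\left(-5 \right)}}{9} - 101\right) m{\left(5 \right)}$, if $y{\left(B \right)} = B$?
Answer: $\frac{914}{315} \approx 2.9016$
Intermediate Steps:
$p = - \frac{1}{7}$ ($p = \frac{1}{-7} = - \frac{1}{7} \approx -0.14286$)
$m{\left(P \right)} = - \frac{1}{7 P}$
$\left(\frac{y{\left(-5 \right)}}{9} - 101\right) m{\left(5 \right)} = \left(- \frac{5}{9} - 101\right) \left(- \frac{1}{7 \cdot 5}\right) = \left(\left(-5\right) \frac{1}{9} - 101\right) \left(\left(- \frac{1}{7}\right) \frac{1}{5}\right) = \left(- \frac{5}{9} - 101\right) \left(- \frac{1}{35}\right) = \left(- \frac{914}{9}\right) \left(- \frac{1}{35}\right) = \frac{914}{315}$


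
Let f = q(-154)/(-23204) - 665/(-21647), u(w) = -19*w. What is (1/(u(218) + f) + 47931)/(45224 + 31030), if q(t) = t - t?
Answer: 2148775693466/3418512915543 ≈ 0.62857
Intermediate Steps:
q(t) = 0
f = 665/21647 (f = 0/(-23204) - 665/(-21647) = 0*(-1/23204) - 665*(-1/21647) = 0 + 665/21647 = 665/21647 ≈ 0.030720)
(1/(u(218) + f) + 47931)/(45224 + 31030) = (1/(-19*218 + 665/21647) + 47931)/(45224 + 31030) = (1/(-4142 + 665/21647) + 47931)/76254 = (1/(-89661209/21647) + 47931)*(1/76254) = (-21647/89661209 + 47931)*(1/76254) = (4297551386932/89661209)*(1/76254) = 2148775693466/3418512915543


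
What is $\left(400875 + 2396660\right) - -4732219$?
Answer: $7529754$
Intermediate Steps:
$\left(400875 + 2396660\right) - -4732219 = 2797535 + 4732219 = 7529754$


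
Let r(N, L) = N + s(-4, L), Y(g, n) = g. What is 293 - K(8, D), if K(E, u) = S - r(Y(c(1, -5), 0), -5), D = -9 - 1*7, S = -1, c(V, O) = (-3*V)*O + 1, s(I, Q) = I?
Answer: 306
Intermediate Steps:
c(V, O) = 1 - 3*O*V (c(V, O) = -3*O*V + 1 = 1 - 3*O*V)
D = -16 (D = -9 - 7 = -16)
r(N, L) = -4 + N (r(N, L) = N - 4 = -4 + N)
K(E, u) = -13 (K(E, u) = -1 - (-4 + (1 - 3*(-5)*1)) = -1 - (-4 + (1 + 15)) = -1 - (-4 + 16) = -1 - 1*12 = -1 - 12 = -13)
293 - K(8, D) = 293 - 1*(-13) = 293 + 13 = 306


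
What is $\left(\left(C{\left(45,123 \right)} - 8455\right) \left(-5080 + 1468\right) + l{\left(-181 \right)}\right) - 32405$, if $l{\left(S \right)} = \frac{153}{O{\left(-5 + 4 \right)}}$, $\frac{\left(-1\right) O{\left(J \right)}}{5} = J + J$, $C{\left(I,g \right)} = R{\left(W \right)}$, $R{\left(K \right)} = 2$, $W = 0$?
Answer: $\frac{304998463}{10} \approx 3.05 \cdot 10^{7}$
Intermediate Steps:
$C{\left(I,g \right)} = 2$
$O{\left(J \right)} = - 10 J$ ($O{\left(J \right)} = - 5 \left(J + J\right) = - 5 \cdot 2 J = - 10 J$)
$l{\left(S \right)} = \frac{153}{10}$ ($l{\left(S \right)} = \frac{153}{\left(-10\right) \left(-5 + 4\right)} = \frac{153}{\left(-10\right) \left(-1\right)} = \frac{153}{10}$)
$\left(\left(C{\left(45,123 \right)} - 8455\right) \left(-5080 + 1468\right) + l{\left(-181 \right)}\right) - 32405 = \left(\left(2 - 8455\right) \left(-5080 + 1468\right) + \frac{153}{10}\right) - 32405 = \left(\left(-8453\right) \left(-3612\right) + \frac{153}{10}\right) - 32405 = \left(30532236 + \frac{153}{10}\right) - 32405 = \frac{305322513}{10} - 32405 = \frac{304998463}{10}$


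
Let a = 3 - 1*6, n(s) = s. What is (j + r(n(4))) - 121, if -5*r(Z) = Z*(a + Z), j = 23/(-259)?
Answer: -157846/1295 ≈ -121.89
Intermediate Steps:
a = -3 (a = 3 - 6 = -3)
j = -23/259 (j = 23*(-1/259) = -23/259 ≈ -0.088803)
r(Z) = -Z*(-3 + Z)/5
(j + r(n(4))) - 121 = (-23/259 + (⅕)*4*(3 - 1*4)) - 121 = (-23/259 + (⅕)*4*(3 - 4)) - 121 = (-23/259 + (⅕)*4*(-1)) - 121 = (-23/259 - ⅘) - 121 = -1151/1295 - 121 = -157846/1295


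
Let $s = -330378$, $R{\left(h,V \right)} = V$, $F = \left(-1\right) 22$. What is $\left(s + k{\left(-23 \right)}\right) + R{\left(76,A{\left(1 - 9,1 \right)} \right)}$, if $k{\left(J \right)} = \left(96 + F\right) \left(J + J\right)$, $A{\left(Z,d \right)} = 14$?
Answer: $-333768$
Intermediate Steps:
$F = -22$
$k{\left(J \right)} = 148 J$ ($k{\left(J \right)} = \left(96 - 22\right) \left(J + J\right) = 74 \cdot 2 J = 148 J$)
$\left(s + k{\left(-23 \right)}\right) + R{\left(76,A{\left(1 - 9,1 \right)} \right)} = \left(-330378 + 148 \left(-23\right)\right) + 14 = \left(-330378 - 3404\right) + 14 = -333782 + 14 = -333768$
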